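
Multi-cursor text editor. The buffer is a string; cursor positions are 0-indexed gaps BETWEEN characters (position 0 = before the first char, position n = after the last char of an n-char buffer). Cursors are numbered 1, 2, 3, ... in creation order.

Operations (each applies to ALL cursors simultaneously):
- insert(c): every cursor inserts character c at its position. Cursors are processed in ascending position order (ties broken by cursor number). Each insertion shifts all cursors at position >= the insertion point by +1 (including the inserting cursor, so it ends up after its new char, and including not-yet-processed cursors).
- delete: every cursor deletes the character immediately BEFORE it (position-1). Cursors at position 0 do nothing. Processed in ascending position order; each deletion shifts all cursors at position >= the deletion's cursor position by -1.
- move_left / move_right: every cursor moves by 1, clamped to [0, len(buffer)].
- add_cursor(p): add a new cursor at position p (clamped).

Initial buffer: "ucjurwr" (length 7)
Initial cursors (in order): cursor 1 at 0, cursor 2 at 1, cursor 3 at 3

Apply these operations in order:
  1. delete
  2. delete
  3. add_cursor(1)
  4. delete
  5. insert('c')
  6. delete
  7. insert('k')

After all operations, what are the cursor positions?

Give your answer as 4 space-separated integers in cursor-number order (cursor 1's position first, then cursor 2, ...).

Answer: 4 4 4 4

Derivation:
After op 1 (delete): buffer="curwr" (len 5), cursors c1@0 c2@0 c3@1, authorship .....
After op 2 (delete): buffer="urwr" (len 4), cursors c1@0 c2@0 c3@0, authorship ....
After op 3 (add_cursor(1)): buffer="urwr" (len 4), cursors c1@0 c2@0 c3@0 c4@1, authorship ....
After op 4 (delete): buffer="rwr" (len 3), cursors c1@0 c2@0 c3@0 c4@0, authorship ...
After op 5 (insert('c')): buffer="ccccrwr" (len 7), cursors c1@4 c2@4 c3@4 c4@4, authorship 1234...
After op 6 (delete): buffer="rwr" (len 3), cursors c1@0 c2@0 c3@0 c4@0, authorship ...
After op 7 (insert('k')): buffer="kkkkrwr" (len 7), cursors c1@4 c2@4 c3@4 c4@4, authorship 1234...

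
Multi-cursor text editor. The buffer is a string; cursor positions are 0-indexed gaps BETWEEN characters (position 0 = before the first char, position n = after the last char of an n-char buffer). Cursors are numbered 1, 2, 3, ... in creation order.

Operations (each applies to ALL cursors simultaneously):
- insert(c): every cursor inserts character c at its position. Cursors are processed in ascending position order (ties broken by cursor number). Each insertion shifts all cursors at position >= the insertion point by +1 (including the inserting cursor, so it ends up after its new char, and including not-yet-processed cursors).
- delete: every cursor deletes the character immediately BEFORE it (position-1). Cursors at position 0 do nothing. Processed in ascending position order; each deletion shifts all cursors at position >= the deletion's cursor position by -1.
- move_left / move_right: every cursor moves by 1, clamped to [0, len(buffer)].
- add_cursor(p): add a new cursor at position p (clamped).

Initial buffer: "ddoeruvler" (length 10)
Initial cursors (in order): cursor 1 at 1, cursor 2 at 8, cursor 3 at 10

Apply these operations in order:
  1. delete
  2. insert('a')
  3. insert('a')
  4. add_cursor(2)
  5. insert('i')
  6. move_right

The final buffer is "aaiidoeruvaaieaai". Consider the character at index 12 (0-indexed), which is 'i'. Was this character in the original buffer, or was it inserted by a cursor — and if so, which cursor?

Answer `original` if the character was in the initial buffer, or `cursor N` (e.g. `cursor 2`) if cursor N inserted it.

After op 1 (delete): buffer="doeruve" (len 7), cursors c1@0 c2@6 c3@7, authorship .......
After op 2 (insert('a')): buffer="adoeruvaea" (len 10), cursors c1@1 c2@8 c3@10, authorship 1......2.3
After op 3 (insert('a')): buffer="aadoeruvaaeaa" (len 13), cursors c1@2 c2@10 c3@13, authorship 11......22.33
After op 4 (add_cursor(2)): buffer="aadoeruvaaeaa" (len 13), cursors c1@2 c4@2 c2@10 c3@13, authorship 11......22.33
After op 5 (insert('i')): buffer="aaiidoeruvaaieaai" (len 17), cursors c1@4 c4@4 c2@13 c3@17, authorship 1114......222.333
After op 6 (move_right): buffer="aaiidoeruvaaieaai" (len 17), cursors c1@5 c4@5 c2@14 c3@17, authorship 1114......222.333
Authorship (.=original, N=cursor N): 1 1 1 4 . . . . . . 2 2 2 . 3 3 3
Index 12: author = 2

Answer: cursor 2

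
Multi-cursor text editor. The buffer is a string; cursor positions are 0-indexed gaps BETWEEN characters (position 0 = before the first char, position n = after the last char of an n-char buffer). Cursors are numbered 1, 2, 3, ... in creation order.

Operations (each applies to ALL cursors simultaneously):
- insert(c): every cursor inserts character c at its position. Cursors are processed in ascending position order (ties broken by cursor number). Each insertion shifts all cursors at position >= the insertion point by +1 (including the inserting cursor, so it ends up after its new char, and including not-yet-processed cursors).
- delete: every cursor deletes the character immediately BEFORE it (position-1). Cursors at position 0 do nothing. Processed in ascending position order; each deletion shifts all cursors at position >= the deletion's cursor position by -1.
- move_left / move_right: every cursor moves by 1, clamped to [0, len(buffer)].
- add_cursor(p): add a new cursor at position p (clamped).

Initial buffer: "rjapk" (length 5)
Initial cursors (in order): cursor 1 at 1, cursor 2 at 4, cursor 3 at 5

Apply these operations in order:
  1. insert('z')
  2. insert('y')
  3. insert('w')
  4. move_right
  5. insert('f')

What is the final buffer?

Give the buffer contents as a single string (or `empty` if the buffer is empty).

Answer: rzywjfapzywkfzywf

Derivation:
After op 1 (insert('z')): buffer="rzjapzkz" (len 8), cursors c1@2 c2@6 c3@8, authorship .1...2.3
After op 2 (insert('y')): buffer="rzyjapzykzy" (len 11), cursors c1@3 c2@8 c3@11, authorship .11...22.33
After op 3 (insert('w')): buffer="rzywjapzywkzyw" (len 14), cursors c1@4 c2@10 c3@14, authorship .111...222.333
After op 4 (move_right): buffer="rzywjapzywkzyw" (len 14), cursors c1@5 c2@11 c3@14, authorship .111...222.333
After op 5 (insert('f')): buffer="rzywjfapzywkfzywf" (len 17), cursors c1@6 c2@13 c3@17, authorship .111.1..222.23333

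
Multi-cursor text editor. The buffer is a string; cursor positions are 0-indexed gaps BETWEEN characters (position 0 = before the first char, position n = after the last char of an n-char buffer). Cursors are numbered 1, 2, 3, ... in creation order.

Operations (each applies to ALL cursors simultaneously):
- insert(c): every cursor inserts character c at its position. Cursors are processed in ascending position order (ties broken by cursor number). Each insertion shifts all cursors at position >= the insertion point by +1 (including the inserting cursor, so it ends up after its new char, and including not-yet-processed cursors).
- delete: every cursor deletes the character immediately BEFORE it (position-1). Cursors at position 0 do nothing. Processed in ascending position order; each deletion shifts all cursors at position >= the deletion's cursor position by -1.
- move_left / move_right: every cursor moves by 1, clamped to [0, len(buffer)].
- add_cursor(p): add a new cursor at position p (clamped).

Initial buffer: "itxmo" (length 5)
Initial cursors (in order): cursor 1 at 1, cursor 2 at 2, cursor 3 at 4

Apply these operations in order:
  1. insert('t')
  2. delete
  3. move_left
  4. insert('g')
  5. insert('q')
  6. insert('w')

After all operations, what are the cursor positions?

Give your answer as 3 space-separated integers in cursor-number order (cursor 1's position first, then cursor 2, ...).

Answer: 3 7 12

Derivation:
After op 1 (insert('t')): buffer="itttxmto" (len 8), cursors c1@2 c2@4 c3@7, authorship .1.2..3.
After op 2 (delete): buffer="itxmo" (len 5), cursors c1@1 c2@2 c3@4, authorship .....
After op 3 (move_left): buffer="itxmo" (len 5), cursors c1@0 c2@1 c3@3, authorship .....
After op 4 (insert('g')): buffer="gigtxgmo" (len 8), cursors c1@1 c2@3 c3@6, authorship 1.2..3..
After op 5 (insert('q')): buffer="gqigqtxgqmo" (len 11), cursors c1@2 c2@5 c3@9, authorship 11.22..33..
After op 6 (insert('w')): buffer="gqwigqwtxgqwmo" (len 14), cursors c1@3 c2@7 c3@12, authorship 111.222..333..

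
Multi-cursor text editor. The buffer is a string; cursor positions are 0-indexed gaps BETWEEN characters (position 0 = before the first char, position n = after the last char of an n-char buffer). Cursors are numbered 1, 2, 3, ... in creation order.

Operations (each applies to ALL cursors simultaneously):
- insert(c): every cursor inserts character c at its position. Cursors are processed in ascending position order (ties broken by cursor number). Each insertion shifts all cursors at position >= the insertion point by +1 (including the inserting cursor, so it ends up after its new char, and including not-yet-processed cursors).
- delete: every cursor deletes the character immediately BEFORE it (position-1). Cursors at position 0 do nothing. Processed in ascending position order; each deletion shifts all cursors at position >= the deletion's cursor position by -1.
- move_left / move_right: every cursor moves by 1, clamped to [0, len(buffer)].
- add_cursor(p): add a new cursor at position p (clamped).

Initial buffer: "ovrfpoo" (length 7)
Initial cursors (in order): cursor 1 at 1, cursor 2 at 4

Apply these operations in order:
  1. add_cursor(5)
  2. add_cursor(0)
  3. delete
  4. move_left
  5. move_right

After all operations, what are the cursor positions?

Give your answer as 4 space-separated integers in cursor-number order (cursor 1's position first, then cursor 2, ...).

After op 1 (add_cursor(5)): buffer="ovrfpoo" (len 7), cursors c1@1 c2@4 c3@5, authorship .......
After op 2 (add_cursor(0)): buffer="ovrfpoo" (len 7), cursors c4@0 c1@1 c2@4 c3@5, authorship .......
After op 3 (delete): buffer="vroo" (len 4), cursors c1@0 c4@0 c2@2 c3@2, authorship ....
After op 4 (move_left): buffer="vroo" (len 4), cursors c1@0 c4@0 c2@1 c3@1, authorship ....
After op 5 (move_right): buffer="vroo" (len 4), cursors c1@1 c4@1 c2@2 c3@2, authorship ....

Answer: 1 2 2 1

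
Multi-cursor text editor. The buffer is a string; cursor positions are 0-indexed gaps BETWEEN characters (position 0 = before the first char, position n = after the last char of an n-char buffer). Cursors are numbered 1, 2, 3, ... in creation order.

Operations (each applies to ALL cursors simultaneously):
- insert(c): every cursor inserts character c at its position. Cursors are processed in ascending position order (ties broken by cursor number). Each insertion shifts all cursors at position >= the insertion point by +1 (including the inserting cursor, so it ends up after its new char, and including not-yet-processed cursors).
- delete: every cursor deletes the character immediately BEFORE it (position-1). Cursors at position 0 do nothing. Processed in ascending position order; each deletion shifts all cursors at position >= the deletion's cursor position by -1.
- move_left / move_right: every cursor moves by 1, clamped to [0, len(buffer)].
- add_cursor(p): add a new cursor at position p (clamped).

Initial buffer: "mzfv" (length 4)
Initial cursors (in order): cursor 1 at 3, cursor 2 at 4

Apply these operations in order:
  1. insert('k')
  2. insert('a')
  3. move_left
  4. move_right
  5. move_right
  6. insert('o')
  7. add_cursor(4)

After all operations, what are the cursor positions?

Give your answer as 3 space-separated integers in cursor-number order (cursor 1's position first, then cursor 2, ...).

After op 1 (insert('k')): buffer="mzfkvk" (len 6), cursors c1@4 c2@6, authorship ...1.2
After op 2 (insert('a')): buffer="mzfkavka" (len 8), cursors c1@5 c2@8, authorship ...11.22
After op 3 (move_left): buffer="mzfkavka" (len 8), cursors c1@4 c2@7, authorship ...11.22
After op 4 (move_right): buffer="mzfkavka" (len 8), cursors c1@5 c2@8, authorship ...11.22
After op 5 (move_right): buffer="mzfkavka" (len 8), cursors c1@6 c2@8, authorship ...11.22
After op 6 (insert('o')): buffer="mzfkavokao" (len 10), cursors c1@7 c2@10, authorship ...11.1222
After op 7 (add_cursor(4)): buffer="mzfkavokao" (len 10), cursors c3@4 c1@7 c2@10, authorship ...11.1222

Answer: 7 10 4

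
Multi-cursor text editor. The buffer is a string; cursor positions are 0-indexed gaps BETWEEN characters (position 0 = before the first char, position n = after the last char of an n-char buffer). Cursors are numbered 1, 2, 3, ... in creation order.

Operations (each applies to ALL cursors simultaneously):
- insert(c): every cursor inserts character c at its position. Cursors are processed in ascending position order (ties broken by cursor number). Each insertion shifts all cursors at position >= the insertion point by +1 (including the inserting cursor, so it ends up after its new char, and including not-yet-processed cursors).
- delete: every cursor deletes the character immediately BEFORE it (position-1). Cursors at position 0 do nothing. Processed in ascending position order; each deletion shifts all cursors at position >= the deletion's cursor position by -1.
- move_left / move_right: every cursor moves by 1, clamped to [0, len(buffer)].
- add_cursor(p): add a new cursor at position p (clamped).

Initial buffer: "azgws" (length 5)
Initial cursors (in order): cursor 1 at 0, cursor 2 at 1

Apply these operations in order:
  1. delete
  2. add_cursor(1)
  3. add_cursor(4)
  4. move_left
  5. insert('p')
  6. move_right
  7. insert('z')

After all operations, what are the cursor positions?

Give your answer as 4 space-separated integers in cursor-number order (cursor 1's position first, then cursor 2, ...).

After op 1 (delete): buffer="zgws" (len 4), cursors c1@0 c2@0, authorship ....
After op 2 (add_cursor(1)): buffer="zgws" (len 4), cursors c1@0 c2@0 c3@1, authorship ....
After op 3 (add_cursor(4)): buffer="zgws" (len 4), cursors c1@0 c2@0 c3@1 c4@4, authorship ....
After op 4 (move_left): buffer="zgws" (len 4), cursors c1@0 c2@0 c3@0 c4@3, authorship ....
After op 5 (insert('p')): buffer="pppzgwps" (len 8), cursors c1@3 c2@3 c3@3 c4@7, authorship 123...4.
After op 6 (move_right): buffer="pppzgwps" (len 8), cursors c1@4 c2@4 c3@4 c4@8, authorship 123...4.
After op 7 (insert('z')): buffer="pppzzzzgwpsz" (len 12), cursors c1@7 c2@7 c3@7 c4@12, authorship 123.123..4.4

Answer: 7 7 7 12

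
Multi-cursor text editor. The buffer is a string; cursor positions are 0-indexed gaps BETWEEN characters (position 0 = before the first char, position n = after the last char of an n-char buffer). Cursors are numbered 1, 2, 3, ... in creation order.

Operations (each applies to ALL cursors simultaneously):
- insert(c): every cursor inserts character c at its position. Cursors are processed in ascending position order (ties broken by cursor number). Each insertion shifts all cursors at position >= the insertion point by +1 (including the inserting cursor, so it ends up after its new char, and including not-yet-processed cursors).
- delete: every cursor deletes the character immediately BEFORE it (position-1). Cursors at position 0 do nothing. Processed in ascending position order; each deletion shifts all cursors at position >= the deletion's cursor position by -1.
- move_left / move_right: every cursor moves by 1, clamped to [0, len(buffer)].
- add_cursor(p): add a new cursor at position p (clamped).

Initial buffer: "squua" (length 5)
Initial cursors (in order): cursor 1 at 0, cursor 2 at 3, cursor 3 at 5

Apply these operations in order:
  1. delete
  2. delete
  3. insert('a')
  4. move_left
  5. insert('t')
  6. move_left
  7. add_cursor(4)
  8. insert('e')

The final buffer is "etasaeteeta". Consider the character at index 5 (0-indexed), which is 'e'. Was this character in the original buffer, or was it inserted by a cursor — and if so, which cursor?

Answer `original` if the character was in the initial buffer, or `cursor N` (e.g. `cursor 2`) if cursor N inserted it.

Answer: cursor 4

Derivation:
After op 1 (delete): buffer="squ" (len 3), cursors c1@0 c2@2 c3@3, authorship ...
After op 2 (delete): buffer="s" (len 1), cursors c1@0 c2@1 c3@1, authorship .
After op 3 (insert('a')): buffer="asaa" (len 4), cursors c1@1 c2@4 c3@4, authorship 1.23
After op 4 (move_left): buffer="asaa" (len 4), cursors c1@0 c2@3 c3@3, authorship 1.23
After op 5 (insert('t')): buffer="tasatta" (len 7), cursors c1@1 c2@6 c3@6, authorship 11.2233
After op 6 (move_left): buffer="tasatta" (len 7), cursors c1@0 c2@5 c3@5, authorship 11.2233
After op 7 (add_cursor(4)): buffer="tasatta" (len 7), cursors c1@0 c4@4 c2@5 c3@5, authorship 11.2233
After op 8 (insert('e')): buffer="etasaeteeta" (len 11), cursors c1@1 c4@6 c2@9 c3@9, authorship 111.2422333
Authorship (.=original, N=cursor N): 1 1 1 . 2 4 2 2 3 3 3
Index 5: author = 4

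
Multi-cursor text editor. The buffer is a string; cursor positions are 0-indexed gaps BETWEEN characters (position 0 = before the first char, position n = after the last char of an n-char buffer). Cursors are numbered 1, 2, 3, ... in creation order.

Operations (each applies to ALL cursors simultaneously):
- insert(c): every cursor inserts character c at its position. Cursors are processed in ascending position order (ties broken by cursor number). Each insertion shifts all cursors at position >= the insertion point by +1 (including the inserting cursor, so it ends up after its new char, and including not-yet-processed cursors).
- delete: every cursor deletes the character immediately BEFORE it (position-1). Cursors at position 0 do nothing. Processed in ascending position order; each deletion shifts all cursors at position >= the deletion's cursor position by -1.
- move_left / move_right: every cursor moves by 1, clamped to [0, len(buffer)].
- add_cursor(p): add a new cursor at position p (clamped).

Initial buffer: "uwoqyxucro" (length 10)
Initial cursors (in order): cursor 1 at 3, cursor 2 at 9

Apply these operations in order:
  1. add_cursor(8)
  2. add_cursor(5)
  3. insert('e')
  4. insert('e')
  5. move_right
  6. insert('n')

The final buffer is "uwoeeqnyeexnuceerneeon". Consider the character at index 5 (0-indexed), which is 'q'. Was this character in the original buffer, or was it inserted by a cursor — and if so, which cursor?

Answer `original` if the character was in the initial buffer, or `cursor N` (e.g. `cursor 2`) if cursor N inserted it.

After op 1 (add_cursor(8)): buffer="uwoqyxucro" (len 10), cursors c1@3 c3@8 c2@9, authorship ..........
After op 2 (add_cursor(5)): buffer="uwoqyxucro" (len 10), cursors c1@3 c4@5 c3@8 c2@9, authorship ..........
After op 3 (insert('e')): buffer="uwoeqyexucereo" (len 14), cursors c1@4 c4@7 c3@11 c2@13, authorship ...1..4...3.2.
After op 4 (insert('e')): buffer="uwoeeqyeexuceereeo" (len 18), cursors c1@5 c4@9 c3@14 c2@17, authorship ...11..44...33.22.
After op 5 (move_right): buffer="uwoeeqyeexuceereeo" (len 18), cursors c1@6 c4@10 c3@15 c2@18, authorship ...11..44...33.22.
After op 6 (insert('n')): buffer="uwoeeqnyeexnuceerneeon" (len 22), cursors c1@7 c4@12 c3@18 c2@22, authorship ...11.1.44.4..33.322.2
Authorship (.=original, N=cursor N): . . . 1 1 . 1 . 4 4 . 4 . . 3 3 . 3 2 2 . 2
Index 5: author = original

Answer: original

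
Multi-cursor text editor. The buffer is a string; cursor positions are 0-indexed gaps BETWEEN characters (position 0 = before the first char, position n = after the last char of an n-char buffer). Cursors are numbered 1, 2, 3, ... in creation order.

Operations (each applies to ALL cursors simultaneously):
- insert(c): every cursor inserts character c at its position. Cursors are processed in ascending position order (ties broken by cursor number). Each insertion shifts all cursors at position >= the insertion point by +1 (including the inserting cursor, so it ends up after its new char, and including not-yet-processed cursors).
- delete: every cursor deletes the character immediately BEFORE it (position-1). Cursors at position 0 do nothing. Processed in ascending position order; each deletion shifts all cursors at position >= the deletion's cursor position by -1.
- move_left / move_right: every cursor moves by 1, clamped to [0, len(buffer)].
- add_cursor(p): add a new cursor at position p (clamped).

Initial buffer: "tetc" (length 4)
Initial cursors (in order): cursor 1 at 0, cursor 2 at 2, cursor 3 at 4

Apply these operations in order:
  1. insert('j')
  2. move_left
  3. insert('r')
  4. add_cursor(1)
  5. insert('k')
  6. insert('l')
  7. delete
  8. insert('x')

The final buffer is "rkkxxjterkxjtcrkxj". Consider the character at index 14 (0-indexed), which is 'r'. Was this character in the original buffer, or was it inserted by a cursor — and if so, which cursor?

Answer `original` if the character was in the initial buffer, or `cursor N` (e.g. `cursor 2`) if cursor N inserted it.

After op 1 (insert('j')): buffer="jtejtcj" (len 7), cursors c1@1 c2@4 c3@7, authorship 1..2..3
After op 2 (move_left): buffer="jtejtcj" (len 7), cursors c1@0 c2@3 c3@6, authorship 1..2..3
After op 3 (insert('r')): buffer="rjterjtcrj" (len 10), cursors c1@1 c2@5 c3@9, authorship 11..22..33
After op 4 (add_cursor(1)): buffer="rjterjtcrj" (len 10), cursors c1@1 c4@1 c2@5 c3@9, authorship 11..22..33
After op 5 (insert('k')): buffer="rkkjterkjtcrkj" (len 14), cursors c1@3 c4@3 c2@8 c3@13, authorship 1141..222..333
After op 6 (insert('l')): buffer="rkklljterkljtcrklj" (len 18), cursors c1@5 c4@5 c2@11 c3@17, authorship 114141..2222..3333
After op 7 (delete): buffer="rkkjterkjtcrkj" (len 14), cursors c1@3 c4@3 c2@8 c3@13, authorship 1141..222..333
After op 8 (insert('x')): buffer="rkkxxjterkxjtcrkxj" (len 18), cursors c1@5 c4@5 c2@11 c3@17, authorship 114141..2222..3333
Authorship (.=original, N=cursor N): 1 1 4 1 4 1 . . 2 2 2 2 . . 3 3 3 3
Index 14: author = 3

Answer: cursor 3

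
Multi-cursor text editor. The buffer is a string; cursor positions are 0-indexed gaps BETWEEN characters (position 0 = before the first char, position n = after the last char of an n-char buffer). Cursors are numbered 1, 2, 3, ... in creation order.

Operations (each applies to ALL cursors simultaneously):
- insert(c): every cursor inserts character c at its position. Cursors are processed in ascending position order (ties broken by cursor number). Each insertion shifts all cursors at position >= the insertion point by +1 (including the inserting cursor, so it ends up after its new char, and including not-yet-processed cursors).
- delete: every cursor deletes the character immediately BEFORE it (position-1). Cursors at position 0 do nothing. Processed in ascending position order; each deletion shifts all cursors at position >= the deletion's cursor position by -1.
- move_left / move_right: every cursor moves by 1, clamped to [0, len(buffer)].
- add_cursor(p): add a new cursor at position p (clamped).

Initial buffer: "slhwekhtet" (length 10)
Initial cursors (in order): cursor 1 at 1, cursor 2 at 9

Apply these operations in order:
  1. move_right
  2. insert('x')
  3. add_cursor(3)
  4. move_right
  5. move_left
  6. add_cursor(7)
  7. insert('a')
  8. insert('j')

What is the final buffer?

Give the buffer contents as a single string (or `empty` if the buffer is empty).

Answer: slxaajjhwekajhtetajx

Derivation:
After op 1 (move_right): buffer="slhwekhtet" (len 10), cursors c1@2 c2@10, authorship ..........
After op 2 (insert('x')): buffer="slxhwekhtetx" (len 12), cursors c1@3 c2@12, authorship ..1........2
After op 3 (add_cursor(3)): buffer="slxhwekhtetx" (len 12), cursors c1@3 c3@3 c2@12, authorship ..1........2
After op 4 (move_right): buffer="slxhwekhtetx" (len 12), cursors c1@4 c3@4 c2@12, authorship ..1........2
After op 5 (move_left): buffer="slxhwekhtetx" (len 12), cursors c1@3 c3@3 c2@11, authorship ..1........2
After op 6 (add_cursor(7)): buffer="slxhwekhtetx" (len 12), cursors c1@3 c3@3 c4@7 c2@11, authorship ..1........2
After op 7 (insert('a')): buffer="slxaahwekahtetax" (len 16), cursors c1@5 c3@5 c4@10 c2@15, authorship ..113....4....22
After op 8 (insert('j')): buffer="slxaajjhwekajhtetajx" (len 20), cursors c1@7 c3@7 c4@13 c2@19, authorship ..11313....44....222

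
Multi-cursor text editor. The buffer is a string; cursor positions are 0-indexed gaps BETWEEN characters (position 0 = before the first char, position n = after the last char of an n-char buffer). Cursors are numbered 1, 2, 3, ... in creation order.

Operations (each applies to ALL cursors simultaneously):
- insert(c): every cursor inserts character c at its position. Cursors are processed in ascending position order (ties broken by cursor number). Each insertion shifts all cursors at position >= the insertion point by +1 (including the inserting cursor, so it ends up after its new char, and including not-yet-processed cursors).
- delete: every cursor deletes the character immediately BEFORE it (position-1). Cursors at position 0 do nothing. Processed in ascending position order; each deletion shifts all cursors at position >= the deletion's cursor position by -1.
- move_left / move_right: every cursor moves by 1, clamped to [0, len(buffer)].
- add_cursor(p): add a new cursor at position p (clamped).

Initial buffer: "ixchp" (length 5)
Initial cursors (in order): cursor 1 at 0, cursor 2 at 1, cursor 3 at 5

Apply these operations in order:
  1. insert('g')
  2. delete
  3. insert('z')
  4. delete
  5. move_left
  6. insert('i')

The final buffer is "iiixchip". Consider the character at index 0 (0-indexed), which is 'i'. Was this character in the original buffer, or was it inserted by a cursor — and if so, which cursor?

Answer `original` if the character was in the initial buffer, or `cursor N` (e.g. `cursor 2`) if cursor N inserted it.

After op 1 (insert('g')): buffer="gigxchpg" (len 8), cursors c1@1 c2@3 c3@8, authorship 1.2....3
After op 2 (delete): buffer="ixchp" (len 5), cursors c1@0 c2@1 c3@5, authorship .....
After op 3 (insert('z')): buffer="zizxchpz" (len 8), cursors c1@1 c2@3 c3@8, authorship 1.2....3
After op 4 (delete): buffer="ixchp" (len 5), cursors c1@0 c2@1 c3@5, authorship .....
After op 5 (move_left): buffer="ixchp" (len 5), cursors c1@0 c2@0 c3@4, authorship .....
After op 6 (insert('i')): buffer="iiixchip" (len 8), cursors c1@2 c2@2 c3@7, authorship 12....3.
Authorship (.=original, N=cursor N): 1 2 . . . . 3 .
Index 0: author = 1

Answer: cursor 1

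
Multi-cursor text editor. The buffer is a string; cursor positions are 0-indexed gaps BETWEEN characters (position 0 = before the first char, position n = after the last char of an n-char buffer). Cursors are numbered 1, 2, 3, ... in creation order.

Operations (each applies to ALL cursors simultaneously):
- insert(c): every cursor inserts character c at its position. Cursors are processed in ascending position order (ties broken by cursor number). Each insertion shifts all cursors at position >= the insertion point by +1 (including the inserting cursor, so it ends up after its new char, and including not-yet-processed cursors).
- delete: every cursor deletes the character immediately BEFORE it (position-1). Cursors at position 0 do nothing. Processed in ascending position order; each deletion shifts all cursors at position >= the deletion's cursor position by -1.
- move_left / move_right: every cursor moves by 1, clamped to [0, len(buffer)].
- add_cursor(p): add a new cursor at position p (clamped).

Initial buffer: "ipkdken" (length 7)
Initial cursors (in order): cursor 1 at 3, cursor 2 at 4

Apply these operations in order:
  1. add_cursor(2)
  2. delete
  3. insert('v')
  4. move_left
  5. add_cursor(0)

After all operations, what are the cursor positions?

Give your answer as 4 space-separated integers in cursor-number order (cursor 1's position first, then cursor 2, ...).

Answer: 3 3 3 0

Derivation:
After op 1 (add_cursor(2)): buffer="ipkdken" (len 7), cursors c3@2 c1@3 c2@4, authorship .......
After op 2 (delete): buffer="iken" (len 4), cursors c1@1 c2@1 c3@1, authorship ....
After op 3 (insert('v')): buffer="ivvvken" (len 7), cursors c1@4 c2@4 c3@4, authorship .123...
After op 4 (move_left): buffer="ivvvken" (len 7), cursors c1@3 c2@3 c3@3, authorship .123...
After op 5 (add_cursor(0)): buffer="ivvvken" (len 7), cursors c4@0 c1@3 c2@3 c3@3, authorship .123...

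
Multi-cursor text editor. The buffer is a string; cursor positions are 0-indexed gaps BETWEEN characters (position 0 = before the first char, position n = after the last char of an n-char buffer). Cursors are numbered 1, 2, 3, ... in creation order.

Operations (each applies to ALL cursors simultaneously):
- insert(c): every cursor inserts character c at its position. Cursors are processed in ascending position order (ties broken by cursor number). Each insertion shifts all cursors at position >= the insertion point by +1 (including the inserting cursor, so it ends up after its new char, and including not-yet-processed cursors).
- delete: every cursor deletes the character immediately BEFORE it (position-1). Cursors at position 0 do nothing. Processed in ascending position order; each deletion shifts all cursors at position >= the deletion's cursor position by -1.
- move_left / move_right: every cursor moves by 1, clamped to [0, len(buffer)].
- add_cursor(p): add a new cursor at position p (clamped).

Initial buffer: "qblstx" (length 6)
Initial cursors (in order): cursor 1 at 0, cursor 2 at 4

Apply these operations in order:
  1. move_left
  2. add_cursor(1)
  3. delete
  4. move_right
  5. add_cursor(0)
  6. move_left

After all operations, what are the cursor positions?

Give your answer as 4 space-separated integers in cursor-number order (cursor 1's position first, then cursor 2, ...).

Answer: 0 1 0 0

Derivation:
After op 1 (move_left): buffer="qblstx" (len 6), cursors c1@0 c2@3, authorship ......
After op 2 (add_cursor(1)): buffer="qblstx" (len 6), cursors c1@0 c3@1 c2@3, authorship ......
After op 3 (delete): buffer="bstx" (len 4), cursors c1@0 c3@0 c2@1, authorship ....
After op 4 (move_right): buffer="bstx" (len 4), cursors c1@1 c3@1 c2@2, authorship ....
After op 5 (add_cursor(0)): buffer="bstx" (len 4), cursors c4@0 c1@1 c3@1 c2@2, authorship ....
After op 6 (move_left): buffer="bstx" (len 4), cursors c1@0 c3@0 c4@0 c2@1, authorship ....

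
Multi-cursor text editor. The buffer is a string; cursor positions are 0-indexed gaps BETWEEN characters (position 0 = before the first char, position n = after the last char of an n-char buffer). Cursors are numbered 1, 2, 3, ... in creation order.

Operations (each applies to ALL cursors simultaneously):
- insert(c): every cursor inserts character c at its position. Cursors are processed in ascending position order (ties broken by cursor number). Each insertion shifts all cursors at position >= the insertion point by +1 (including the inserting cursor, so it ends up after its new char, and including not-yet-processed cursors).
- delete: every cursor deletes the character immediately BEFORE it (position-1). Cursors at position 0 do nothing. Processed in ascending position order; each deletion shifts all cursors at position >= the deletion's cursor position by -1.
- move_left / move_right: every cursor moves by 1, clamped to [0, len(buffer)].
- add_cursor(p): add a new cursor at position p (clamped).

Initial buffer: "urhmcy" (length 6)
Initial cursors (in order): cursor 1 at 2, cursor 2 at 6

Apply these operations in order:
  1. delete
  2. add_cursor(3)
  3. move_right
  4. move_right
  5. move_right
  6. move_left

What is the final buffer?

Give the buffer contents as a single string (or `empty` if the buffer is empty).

Answer: uhmc

Derivation:
After op 1 (delete): buffer="uhmc" (len 4), cursors c1@1 c2@4, authorship ....
After op 2 (add_cursor(3)): buffer="uhmc" (len 4), cursors c1@1 c3@3 c2@4, authorship ....
After op 3 (move_right): buffer="uhmc" (len 4), cursors c1@2 c2@4 c3@4, authorship ....
After op 4 (move_right): buffer="uhmc" (len 4), cursors c1@3 c2@4 c3@4, authorship ....
After op 5 (move_right): buffer="uhmc" (len 4), cursors c1@4 c2@4 c3@4, authorship ....
After op 6 (move_left): buffer="uhmc" (len 4), cursors c1@3 c2@3 c3@3, authorship ....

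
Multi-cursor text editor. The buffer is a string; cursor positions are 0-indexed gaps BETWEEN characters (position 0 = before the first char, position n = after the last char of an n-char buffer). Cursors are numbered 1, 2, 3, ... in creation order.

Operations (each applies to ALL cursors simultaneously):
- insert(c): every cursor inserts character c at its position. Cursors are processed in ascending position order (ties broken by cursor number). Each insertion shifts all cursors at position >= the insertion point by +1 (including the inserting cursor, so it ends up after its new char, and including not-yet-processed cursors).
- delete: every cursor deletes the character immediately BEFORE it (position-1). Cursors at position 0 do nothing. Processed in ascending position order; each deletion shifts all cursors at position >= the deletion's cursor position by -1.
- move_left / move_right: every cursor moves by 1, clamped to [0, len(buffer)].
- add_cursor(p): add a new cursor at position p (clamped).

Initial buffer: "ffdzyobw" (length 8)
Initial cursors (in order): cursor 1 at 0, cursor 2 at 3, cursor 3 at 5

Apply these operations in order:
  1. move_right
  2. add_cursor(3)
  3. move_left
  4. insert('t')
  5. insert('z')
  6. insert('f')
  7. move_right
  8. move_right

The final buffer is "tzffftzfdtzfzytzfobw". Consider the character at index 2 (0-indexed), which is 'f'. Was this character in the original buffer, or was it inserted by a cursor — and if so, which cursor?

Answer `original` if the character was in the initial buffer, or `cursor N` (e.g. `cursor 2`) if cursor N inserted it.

After op 1 (move_right): buffer="ffdzyobw" (len 8), cursors c1@1 c2@4 c3@6, authorship ........
After op 2 (add_cursor(3)): buffer="ffdzyobw" (len 8), cursors c1@1 c4@3 c2@4 c3@6, authorship ........
After op 3 (move_left): buffer="ffdzyobw" (len 8), cursors c1@0 c4@2 c2@3 c3@5, authorship ........
After op 4 (insert('t')): buffer="tfftdtzytobw" (len 12), cursors c1@1 c4@4 c2@6 c3@9, authorship 1..4.2..3...
After op 5 (insert('z')): buffer="tzfftzdtzzytzobw" (len 16), cursors c1@2 c4@6 c2@9 c3@13, authorship 11..44.22..33...
After op 6 (insert('f')): buffer="tzffftzfdtzfzytzfobw" (len 20), cursors c1@3 c4@8 c2@12 c3@17, authorship 111..444.222..333...
After op 7 (move_right): buffer="tzffftzfdtzfzytzfobw" (len 20), cursors c1@4 c4@9 c2@13 c3@18, authorship 111..444.222..333...
After op 8 (move_right): buffer="tzffftzfdtzfzytzfobw" (len 20), cursors c1@5 c4@10 c2@14 c3@19, authorship 111..444.222..333...
Authorship (.=original, N=cursor N): 1 1 1 . . 4 4 4 . 2 2 2 . . 3 3 3 . . .
Index 2: author = 1

Answer: cursor 1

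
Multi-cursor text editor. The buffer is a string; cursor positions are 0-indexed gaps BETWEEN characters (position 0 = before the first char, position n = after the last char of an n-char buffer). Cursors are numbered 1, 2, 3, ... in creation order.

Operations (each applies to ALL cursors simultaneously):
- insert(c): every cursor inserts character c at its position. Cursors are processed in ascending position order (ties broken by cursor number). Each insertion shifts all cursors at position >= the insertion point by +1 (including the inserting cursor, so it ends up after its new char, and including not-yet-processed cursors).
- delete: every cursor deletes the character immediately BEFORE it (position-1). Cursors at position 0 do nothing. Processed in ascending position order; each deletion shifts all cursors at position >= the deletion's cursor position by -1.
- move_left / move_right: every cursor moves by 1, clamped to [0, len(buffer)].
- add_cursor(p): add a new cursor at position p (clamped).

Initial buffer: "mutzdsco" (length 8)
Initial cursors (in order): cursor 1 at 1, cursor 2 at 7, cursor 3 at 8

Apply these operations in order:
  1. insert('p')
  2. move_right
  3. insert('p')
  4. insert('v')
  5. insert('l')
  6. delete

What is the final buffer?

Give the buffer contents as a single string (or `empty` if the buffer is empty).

Answer: mpupvtzdscpopvppv

Derivation:
After op 1 (insert('p')): buffer="mputzdscpop" (len 11), cursors c1@2 c2@9 c3@11, authorship .1......2.3
After op 2 (move_right): buffer="mputzdscpop" (len 11), cursors c1@3 c2@10 c3@11, authorship .1......2.3
After op 3 (insert('p')): buffer="mpuptzdscpoppp" (len 14), cursors c1@4 c2@12 c3@14, authorship .1.1.....2.233
After op 4 (insert('v')): buffer="mpupvtzdscpopvppv" (len 17), cursors c1@5 c2@14 c3@17, authorship .1.11.....2.22333
After op 5 (insert('l')): buffer="mpupvltzdscpopvlppvl" (len 20), cursors c1@6 c2@16 c3@20, authorship .1.111.....2.2223333
After op 6 (delete): buffer="mpupvtzdscpopvppv" (len 17), cursors c1@5 c2@14 c3@17, authorship .1.11.....2.22333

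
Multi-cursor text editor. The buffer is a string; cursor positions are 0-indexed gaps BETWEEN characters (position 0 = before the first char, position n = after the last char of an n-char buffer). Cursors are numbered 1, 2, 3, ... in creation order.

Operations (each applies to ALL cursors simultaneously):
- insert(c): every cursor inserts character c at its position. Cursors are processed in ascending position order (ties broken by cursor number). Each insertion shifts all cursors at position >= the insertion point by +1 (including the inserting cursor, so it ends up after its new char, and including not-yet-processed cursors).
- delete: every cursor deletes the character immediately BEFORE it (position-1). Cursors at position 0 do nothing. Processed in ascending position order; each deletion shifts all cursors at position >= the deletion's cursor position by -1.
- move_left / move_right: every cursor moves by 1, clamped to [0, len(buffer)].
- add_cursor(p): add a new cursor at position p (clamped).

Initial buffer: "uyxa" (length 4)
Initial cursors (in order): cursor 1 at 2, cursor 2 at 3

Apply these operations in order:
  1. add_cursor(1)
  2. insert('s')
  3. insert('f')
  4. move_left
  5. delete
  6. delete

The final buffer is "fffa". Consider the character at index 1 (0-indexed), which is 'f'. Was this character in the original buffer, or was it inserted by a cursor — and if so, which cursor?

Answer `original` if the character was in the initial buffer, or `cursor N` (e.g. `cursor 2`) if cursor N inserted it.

Answer: cursor 1

Derivation:
After op 1 (add_cursor(1)): buffer="uyxa" (len 4), cursors c3@1 c1@2 c2@3, authorship ....
After op 2 (insert('s')): buffer="usysxsa" (len 7), cursors c3@2 c1@4 c2@6, authorship .3.1.2.
After op 3 (insert('f')): buffer="usfysfxsfa" (len 10), cursors c3@3 c1@6 c2@9, authorship .33.11.22.
After op 4 (move_left): buffer="usfysfxsfa" (len 10), cursors c3@2 c1@5 c2@8, authorship .33.11.22.
After op 5 (delete): buffer="ufyfxfa" (len 7), cursors c3@1 c1@3 c2@5, authorship .3.1.2.
After op 6 (delete): buffer="fffa" (len 4), cursors c3@0 c1@1 c2@2, authorship 312.
Authorship (.=original, N=cursor N): 3 1 2 .
Index 1: author = 1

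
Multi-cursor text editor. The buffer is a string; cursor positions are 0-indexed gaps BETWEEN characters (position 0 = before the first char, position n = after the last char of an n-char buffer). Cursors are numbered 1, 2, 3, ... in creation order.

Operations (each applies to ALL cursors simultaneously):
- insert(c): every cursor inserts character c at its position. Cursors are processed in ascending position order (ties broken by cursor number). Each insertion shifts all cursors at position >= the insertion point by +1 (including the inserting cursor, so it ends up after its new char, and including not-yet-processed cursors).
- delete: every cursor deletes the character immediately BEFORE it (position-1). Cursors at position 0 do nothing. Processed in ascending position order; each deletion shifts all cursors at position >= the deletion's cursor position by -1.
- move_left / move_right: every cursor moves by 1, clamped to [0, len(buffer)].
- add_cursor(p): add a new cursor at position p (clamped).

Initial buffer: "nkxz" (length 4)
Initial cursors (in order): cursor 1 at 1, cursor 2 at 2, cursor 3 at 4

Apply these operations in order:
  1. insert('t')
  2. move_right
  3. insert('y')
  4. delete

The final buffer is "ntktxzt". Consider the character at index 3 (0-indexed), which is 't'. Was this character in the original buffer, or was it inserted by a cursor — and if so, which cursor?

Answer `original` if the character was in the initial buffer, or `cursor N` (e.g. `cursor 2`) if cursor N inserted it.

After op 1 (insert('t')): buffer="ntktxzt" (len 7), cursors c1@2 c2@4 c3@7, authorship .1.2..3
After op 2 (move_right): buffer="ntktxzt" (len 7), cursors c1@3 c2@5 c3@7, authorship .1.2..3
After op 3 (insert('y')): buffer="ntkytxyzty" (len 10), cursors c1@4 c2@7 c3@10, authorship .1.12.2.33
After op 4 (delete): buffer="ntktxzt" (len 7), cursors c1@3 c2@5 c3@7, authorship .1.2..3
Authorship (.=original, N=cursor N): . 1 . 2 . . 3
Index 3: author = 2

Answer: cursor 2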